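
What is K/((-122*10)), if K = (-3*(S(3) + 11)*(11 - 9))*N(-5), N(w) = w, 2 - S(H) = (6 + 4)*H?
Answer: 51/122 ≈ 0.41803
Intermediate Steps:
S(H) = 2 - 10*H (S(H) = 2 - (6 + 4)*H = 2 - 10*H)
K = -510 (K = -3*((2 - 10*3) + 11)*(11 - 9)*(-5) = -3*((2 - 30) + 11)*2*(-5) = -3*(-28 + 11)*2*(-5) = -(-51)*2*(-5) = -3*(-34)*(-5) = 102*(-5) = -510)
K/((-122*10)) = -510/((-122*10)) = -510/(-1220) = -510*(-1/1220) = 51/122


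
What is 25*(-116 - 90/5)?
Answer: -3350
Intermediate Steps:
25*(-116 - 90/5) = 25*(-116 - 90*⅕) = 25*(-116 - 18) = 25*(-134) = -3350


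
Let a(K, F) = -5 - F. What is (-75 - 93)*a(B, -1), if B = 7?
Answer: 672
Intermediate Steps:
(-75 - 93)*a(B, -1) = (-75 - 93)*(-5 - 1*(-1)) = -168*(-5 + 1) = -168*(-4) = 672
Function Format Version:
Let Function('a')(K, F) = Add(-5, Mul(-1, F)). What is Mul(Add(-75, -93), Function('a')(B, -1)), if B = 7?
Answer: 672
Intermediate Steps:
Mul(Add(-75, -93), Function('a')(B, -1)) = Mul(Add(-75, -93), Add(-5, Mul(-1, -1))) = Mul(-168, Add(-5, 1)) = Mul(-168, -4) = 672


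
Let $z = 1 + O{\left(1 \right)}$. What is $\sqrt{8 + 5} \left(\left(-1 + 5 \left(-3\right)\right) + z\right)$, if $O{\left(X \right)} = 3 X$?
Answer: $- 12 \sqrt{13} \approx -43.267$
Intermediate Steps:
$z = 4$ ($z = 1 + 3 \cdot 1 = 1 + 3 = 4$)
$\sqrt{8 + 5} \left(\left(-1 + 5 \left(-3\right)\right) + z\right) = \sqrt{8 + 5} \left(\left(-1 + 5 \left(-3\right)\right) + 4\right) = \sqrt{13} \left(\left(-1 - 15\right) + 4\right) = \sqrt{13} \left(-16 + 4\right) = \sqrt{13} \left(-12\right) = - 12 \sqrt{13}$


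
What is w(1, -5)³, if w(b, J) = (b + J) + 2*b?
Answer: -8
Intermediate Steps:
w(b, J) = J + 3*b (w(b, J) = (J + b) + 2*b = J + 3*b)
w(1, -5)³ = (-5 + 3*1)³ = (-5 + 3)³ = (-2)³ = -8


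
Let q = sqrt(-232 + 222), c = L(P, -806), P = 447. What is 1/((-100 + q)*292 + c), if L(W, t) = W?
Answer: -28753/827587649 - 292*I*sqrt(10)/827587649 ≈ -3.4743e-5 - 1.1158e-6*I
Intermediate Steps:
c = 447
q = I*sqrt(10) (q = sqrt(-10) = I*sqrt(10) ≈ 3.1623*I)
1/((-100 + q)*292 + c) = 1/((-100 + I*sqrt(10))*292 + 447) = 1/((-29200 + 292*I*sqrt(10)) + 447) = 1/(-28753 + 292*I*sqrt(10))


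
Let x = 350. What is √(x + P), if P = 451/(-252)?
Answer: √614243/42 ≈ 18.660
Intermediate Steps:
P = -451/252 (P = 451*(-1/252) = -451/252 ≈ -1.7897)
√(x + P) = √(350 - 451/252) = √(87749/252) = √614243/42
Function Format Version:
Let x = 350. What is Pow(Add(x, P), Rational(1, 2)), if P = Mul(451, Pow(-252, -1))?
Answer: Mul(Rational(1, 42), Pow(614243, Rational(1, 2))) ≈ 18.660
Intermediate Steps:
P = Rational(-451, 252) (P = Mul(451, Rational(-1, 252)) = Rational(-451, 252) ≈ -1.7897)
Pow(Add(x, P), Rational(1, 2)) = Pow(Add(350, Rational(-451, 252)), Rational(1, 2)) = Pow(Rational(87749, 252), Rational(1, 2)) = Mul(Rational(1, 42), Pow(614243, Rational(1, 2)))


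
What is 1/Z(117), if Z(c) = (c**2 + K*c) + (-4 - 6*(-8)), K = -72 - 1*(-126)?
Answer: 1/20051 ≈ 4.9873e-5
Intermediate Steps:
K = 54 (K = -72 + 126 = 54)
Z(c) = 44 + c**2 + 54*c (Z(c) = (c**2 + 54*c) + (-4 - 6*(-8)) = (c**2 + 54*c) + (-4 + 48) = (c**2 + 54*c) + 44 = 44 + c**2 + 54*c)
1/Z(117) = 1/(44 + 117**2 + 54*117) = 1/(44 + 13689 + 6318) = 1/20051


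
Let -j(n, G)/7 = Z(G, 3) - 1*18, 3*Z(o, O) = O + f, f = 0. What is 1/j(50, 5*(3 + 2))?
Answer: 1/119 ≈ 0.0084034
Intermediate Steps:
Z(o, O) = O/3 (Z(o, O) = (O + 0)/3 = O/3)
j(n, G) = 119 (j(n, G) = -7*((⅓)*3 - 1*18) = -7*(1 - 18) = -7*(-17) = 119)
1/j(50, 5*(3 + 2)) = 1/119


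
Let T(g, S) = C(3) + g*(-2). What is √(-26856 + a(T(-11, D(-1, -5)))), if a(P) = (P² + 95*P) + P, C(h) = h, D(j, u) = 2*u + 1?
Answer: I*√23831 ≈ 154.37*I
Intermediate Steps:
D(j, u) = 1 + 2*u
T(g, S) = 3 - 2*g (T(g, S) = 3 + g*(-2) = 3 - 2*g)
a(P) = P² + 96*P
√(-26856 + a(T(-11, D(-1, -5)))) = √(-26856 + (3 - 2*(-11))*(96 + (3 - 2*(-11)))) = √(-26856 + (3 + 22)*(96 + (3 + 22))) = √(-26856 + 25*(96 + 25)) = √(-26856 + 25*121) = √(-26856 + 3025) = √(-23831) = I*√23831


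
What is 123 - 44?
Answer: 79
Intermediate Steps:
123 - 44 = 79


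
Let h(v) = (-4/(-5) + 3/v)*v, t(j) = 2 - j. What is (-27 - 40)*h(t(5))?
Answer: -201/5 ≈ -40.200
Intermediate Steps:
h(v) = v*(⅘ + 3/v) (h(v) = (-4*(-⅕) + 3/v)*v = (⅘ + 3/v)*v = v*(⅘ + 3/v))
(-27 - 40)*h(t(5)) = (-27 - 40)*(3 + 4*(2 - 1*5)/5) = -67*(3 + 4*(2 - 5)/5) = -67*(3 + (⅘)*(-3)) = -67*(3 - 12/5) = -67*⅗ = -201/5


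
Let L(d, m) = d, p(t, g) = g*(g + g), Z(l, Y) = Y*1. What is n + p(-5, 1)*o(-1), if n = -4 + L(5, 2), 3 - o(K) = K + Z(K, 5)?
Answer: -1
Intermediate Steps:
Z(l, Y) = Y
p(t, g) = 2*g² (p(t, g) = g*(2*g) = 2*g²)
o(K) = -2 - K (o(K) = 3 - (K + 5) = 3 - (5 + K) = 3 + (-5 - K) = -2 - K)
n = 1 (n = -4 + 5 = 1)
n + p(-5, 1)*o(-1) = 1 + (2*1²)*(-2 - 1*(-1)) = 1 + (2*1)*(-2 + 1) = 1 + 2*(-1) = 1 - 2 = -1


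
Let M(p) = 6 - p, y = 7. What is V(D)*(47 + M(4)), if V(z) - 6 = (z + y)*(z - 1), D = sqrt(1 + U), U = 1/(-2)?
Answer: -49/2 + 147*sqrt(2) ≈ 183.39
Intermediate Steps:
U = -1/2 ≈ -0.50000
D = sqrt(2)/2 (D = sqrt(1 - 1/2) = sqrt(1/2) = sqrt(2)/2 ≈ 0.70711)
V(z) = 6 + (-1 + z)*(7 + z) (V(z) = 6 + (z + 7)*(z - 1) = 6 + (7 + z)*(-1 + z) = 6 + (-1 + z)*(7 + z))
V(D)*(47 + M(4)) = (-1 + (sqrt(2)/2)**2 + 6*(sqrt(2)/2))*(47 + (6 - 1*4)) = (-1 + 1/2 + 3*sqrt(2))*(47 + (6 - 4)) = (-1/2 + 3*sqrt(2))*(47 + 2) = (-1/2 + 3*sqrt(2))*49 = -49/2 + 147*sqrt(2)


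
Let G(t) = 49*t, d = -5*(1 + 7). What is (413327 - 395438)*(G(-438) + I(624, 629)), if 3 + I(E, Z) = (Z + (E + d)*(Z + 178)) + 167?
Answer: 8061123291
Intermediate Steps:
d = -40 (d = -5*8 = -40)
I(E, Z) = 164 + Z + (-40 + E)*(178 + Z) (I(E, Z) = -3 + ((Z + (E - 40)*(Z + 178)) + 167) = -3 + ((Z + (-40 + E)*(178 + Z)) + 167) = -3 + (167 + Z + (-40 + E)*(178 + Z)) = 164 + Z + (-40 + E)*(178 + Z))
(413327 - 395438)*(G(-438) + I(624, 629)) = (413327 - 395438)*(49*(-438) + (-6956 - 39*629 + 178*624 + 624*629)) = 17889*(-21462 + (-6956 - 24531 + 111072 + 392496)) = 17889*(-21462 + 472081) = 17889*450619 = 8061123291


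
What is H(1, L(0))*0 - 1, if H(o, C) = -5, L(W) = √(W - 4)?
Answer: -1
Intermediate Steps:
L(W) = √(-4 + W)
H(1, L(0))*0 - 1 = -5*0 - 1 = 0 - 1 = -1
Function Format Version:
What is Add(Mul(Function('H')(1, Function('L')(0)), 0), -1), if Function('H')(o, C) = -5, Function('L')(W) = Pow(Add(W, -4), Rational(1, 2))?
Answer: -1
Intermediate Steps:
Function('L')(W) = Pow(Add(-4, W), Rational(1, 2))
Add(Mul(Function('H')(1, Function('L')(0)), 0), -1) = Add(Mul(-5, 0), -1) = Add(0, -1) = -1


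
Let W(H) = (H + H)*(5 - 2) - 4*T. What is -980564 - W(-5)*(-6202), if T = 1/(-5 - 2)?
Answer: -1163080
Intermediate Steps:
T = -⅐ (T = 1/(-7) = -⅐ ≈ -0.14286)
W(H) = 4/7 + 6*H (W(H) = (H + H)*(5 - 2) - 4*(-⅐) = (2*H)*3 + 4/7 = 6*H + 4/7 = 4/7 + 6*H)
-980564 - W(-5)*(-6202) = -980564 - (4/7 + 6*(-5))*(-6202) = -980564 - (4/7 - 30)*(-6202) = -980564 - (-206)*(-6202)/7 = -980564 - 1*182516 = -980564 - 182516 = -1163080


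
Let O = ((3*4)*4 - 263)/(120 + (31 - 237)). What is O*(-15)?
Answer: -75/2 ≈ -37.500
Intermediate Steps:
O = 5/2 (O = (12*4 - 263)/(120 - 206) = (48 - 263)/(-86) = -215*(-1/86) = 5/2 ≈ 2.5000)
O*(-15) = (5/2)*(-15) = -75/2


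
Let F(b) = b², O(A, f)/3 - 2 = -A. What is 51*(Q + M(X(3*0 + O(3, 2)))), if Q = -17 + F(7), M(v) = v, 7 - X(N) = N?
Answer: 2142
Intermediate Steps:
O(A, f) = 6 - 3*A (O(A, f) = 6 + 3*(-A) = 6 - 3*A)
X(N) = 7 - N
Q = 32 (Q = -17 + 7² = -17 + 49 = 32)
51*(Q + M(X(3*0 + O(3, 2)))) = 51*(32 + (7 - (3*0 + (6 - 3*3)))) = 51*(32 + (7 - (0 + (6 - 9)))) = 51*(32 + (7 - (0 - 3))) = 51*(32 + (7 - 1*(-3))) = 51*(32 + (7 + 3)) = 51*(32 + 10) = 51*42 = 2142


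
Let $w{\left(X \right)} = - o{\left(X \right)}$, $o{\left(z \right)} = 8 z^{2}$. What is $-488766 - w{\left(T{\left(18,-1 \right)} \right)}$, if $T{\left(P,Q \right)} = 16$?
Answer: $-486718$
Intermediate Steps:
$w{\left(X \right)} = - 8 X^{2}$
$-488766 - w{\left(T{\left(18,-1 \right)} \right)} = -488766 - - 8 \cdot 16^{2} = -488766 - \left(-8\right) 256 = -488766 - -2048 = -488766 + 2048 = -486718$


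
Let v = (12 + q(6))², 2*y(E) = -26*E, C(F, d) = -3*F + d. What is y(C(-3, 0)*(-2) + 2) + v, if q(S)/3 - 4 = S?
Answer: 1972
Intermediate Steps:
q(S) = 12 + 3*S
C(F, d) = d - 3*F
y(E) = -13*E (y(E) = (-26*E)/2 = -13*E)
v = 1764 (v = (12 + (12 + 3*6))² = (12 + (12 + 18))² = (12 + 30)² = 42² = 1764)
y(C(-3, 0)*(-2) + 2) + v = -13*((0 - 3*(-3))*(-2) + 2) + 1764 = -13*((0 + 9)*(-2) + 2) + 1764 = -13*(9*(-2) + 2) + 1764 = -13*(-18 + 2) + 1764 = -13*(-16) + 1764 = 208 + 1764 = 1972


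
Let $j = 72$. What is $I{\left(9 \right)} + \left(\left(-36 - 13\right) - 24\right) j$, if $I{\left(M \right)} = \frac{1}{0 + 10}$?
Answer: $- \frac{52559}{10} \approx -5255.9$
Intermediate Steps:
$I{\left(M \right)} = \frac{1}{10}$
$I{\left(9 \right)} + \left(\left(-36 - 13\right) - 24\right) j = \frac{1}{10} + \left(\left(-36 - 13\right) - 24\right) 72 = \frac{1}{10} + \left(-49 - 24\right) 72 = \frac{1}{10} - 5256 = - \frac{52559}{10}$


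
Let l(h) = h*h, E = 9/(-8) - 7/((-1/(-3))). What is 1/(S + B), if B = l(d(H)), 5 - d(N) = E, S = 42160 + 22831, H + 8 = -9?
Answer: 64/4206513 ≈ 1.5215e-5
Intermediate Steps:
H = -17 (H = -8 - 9 = -17)
E = -177/8 (E = 9*(-⅛) - 7/((-1*(-⅓))) = -9/8 - 7/⅓ = -9/8 - 7*3 = -9/8 - 21 = -177/8 ≈ -22.125)
S = 64991
d(N) = 217/8 (d(N) = 5 - 1*(-177/8) = 5 + 177/8 = 217/8)
l(h) = h²
B = 47089/64 (B = (217/8)² = 47089/64 ≈ 735.77)
1/(S + B) = 1/(64991 + 47089/64) = 1/(4206513/64) = 64/4206513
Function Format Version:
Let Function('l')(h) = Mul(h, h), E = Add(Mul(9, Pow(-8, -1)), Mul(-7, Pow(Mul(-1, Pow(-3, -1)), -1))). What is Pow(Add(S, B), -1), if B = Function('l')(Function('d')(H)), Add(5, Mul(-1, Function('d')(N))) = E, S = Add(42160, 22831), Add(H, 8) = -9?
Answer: Rational(64, 4206513) ≈ 1.5215e-5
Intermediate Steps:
H = -17 (H = Add(-8, -9) = -17)
E = Rational(-177, 8) (E = Add(Mul(9, Rational(-1, 8)), Mul(-7, Pow(Mul(-1, Rational(-1, 3)), -1))) = Add(Rational(-9, 8), Mul(-7, Pow(Rational(1, 3), -1))) = Add(Rational(-9, 8), Mul(-7, 3)) = Add(Rational(-9, 8), -21) = Rational(-177, 8) ≈ -22.125)
S = 64991
Function('d')(N) = Rational(217, 8) (Function('d')(N) = Add(5, Mul(-1, Rational(-177, 8))) = Add(5, Rational(177, 8)) = Rational(217, 8))
Function('l')(h) = Pow(h, 2)
B = Rational(47089, 64) (B = Pow(Rational(217, 8), 2) = Rational(47089, 64) ≈ 735.77)
Pow(Add(S, B), -1) = Pow(Add(64991, Rational(47089, 64)), -1) = Pow(Rational(4206513, 64), -1) = Rational(64, 4206513)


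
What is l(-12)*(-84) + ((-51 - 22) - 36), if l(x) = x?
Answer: 899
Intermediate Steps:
l(-12)*(-84) + ((-51 - 22) - 36) = -12*(-84) + ((-51 - 22) - 36) = 1008 + (-73 - 36) = 1008 - 109 = 899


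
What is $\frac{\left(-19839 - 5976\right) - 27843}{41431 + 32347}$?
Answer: $- \frac{26829}{36889} \approx -0.72729$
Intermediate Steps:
$\frac{\left(-19839 - 5976\right) - 27843}{41431 + 32347} = \frac{\left(-19839 - 5976\right) - 27843}{73778} = \left(-25815 - 27843\right) \frac{1}{73778} = \left(-53658\right) \frac{1}{73778} = - \frac{26829}{36889}$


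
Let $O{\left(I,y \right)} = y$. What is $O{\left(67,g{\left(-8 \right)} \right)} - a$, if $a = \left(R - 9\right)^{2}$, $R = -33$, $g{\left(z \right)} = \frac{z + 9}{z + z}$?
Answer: $- \frac{28225}{16} \approx -1764.1$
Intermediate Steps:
$g{\left(z \right)} = \frac{9 + z}{2 z}$
$a = 1764$ ($a = \left(-33 - 9\right)^{2} = \left(-42\right)^{2} = 1764$)
$O{\left(67,g{\left(-8 \right)} \right)} - a = \frac{9 - 8}{2 \left(-8\right)} - 1764 = \frac{1}{2} \left(- \frac{1}{8}\right) 1 - 1764 = - \frac{1}{16} - 1764 = - \frac{28225}{16}$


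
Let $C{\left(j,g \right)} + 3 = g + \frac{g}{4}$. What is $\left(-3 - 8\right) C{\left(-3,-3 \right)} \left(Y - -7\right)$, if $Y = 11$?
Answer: $\frac{2673}{2} \approx 1336.5$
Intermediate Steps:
$C{\left(j,g \right)} = -3 + \frac{5 g}{4}$ ($C{\left(j,g \right)} = -3 + \left(g + \frac{g}{4}\right) = -3 + \frac{5 g}{4}$)
$\left(-3 - 8\right) C{\left(-3,-3 \right)} \left(Y - -7\right) = \left(-3 - 8\right) \left(-3 + \frac{5}{4} \left(-3\right)\right) \left(11 - -7\right) = - 11 \left(-3 - \frac{15}{4}\right) \left(11 + 7\right) = \left(-11\right) \left(- \frac{27}{4}\right) 18 = \frac{297}{4} \cdot 18 = \frac{2673}{2}$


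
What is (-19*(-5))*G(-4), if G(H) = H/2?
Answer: -190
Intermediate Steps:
G(H) = H/2 (G(H) = H*(1/2) = H/2)
(-19*(-5))*G(-4) = (-19*(-5))*((1/2)*(-4)) = 95*(-2) = -190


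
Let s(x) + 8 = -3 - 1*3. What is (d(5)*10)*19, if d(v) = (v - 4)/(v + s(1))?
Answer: -190/9 ≈ -21.111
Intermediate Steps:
s(x) = -14 (s(x) = -8 + (-3 - 1*3) = -8 + (-3 - 3) = -8 - 6 = -14)
d(v) = (-4 + v)/(-14 + v) (d(v) = (v - 4)/(v - 14) = (-4 + v)/(-14 + v))
(d(5)*10)*19 = (((-4 + 5)/(-14 + 5))*10)*19 = ((1/(-9))*10)*19 = (-⅑*1*10)*19 = -⅑*10*19 = -10/9*19 = -190/9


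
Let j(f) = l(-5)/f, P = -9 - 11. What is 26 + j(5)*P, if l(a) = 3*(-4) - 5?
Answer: 94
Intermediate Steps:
l(a) = -17 (l(a) = -12 - 5 = -17)
P = -20
j(f) = -17/f
26 + j(5)*P = 26 - 17/5*(-20) = 26 + 68 = 94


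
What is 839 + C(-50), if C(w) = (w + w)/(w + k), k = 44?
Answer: 2567/3 ≈ 855.67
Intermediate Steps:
C(w) = 2*w/(44 + w) (C(w) = (w + w)/(w + 44) = (2*w)/(44 + w) = 2*w/(44 + w))
839 + C(-50) = 839 + 2*(-50)/(44 - 50) = 839 + 2*(-50)/(-6) = 839 + 2*(-50)*(-⅙) = 839 + 50/3 = 2567/3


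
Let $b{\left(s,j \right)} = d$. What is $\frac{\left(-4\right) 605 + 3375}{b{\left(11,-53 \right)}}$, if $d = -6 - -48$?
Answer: $\frac{955}{42} \approx 22.738$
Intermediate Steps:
$d = 42$ ($d = -6 + 48 = 42$)
$b{\left(s,j \right)} = 42$
$\frac{\left(-4\right) 605 + 3375}{b{\left(11,-53 \right)}} = \frac{\left(-4\right) 605 + 3375}{42} = \left(-2420 + 3375\right) \frac{1}{42} = 955 \cdot \frac{1}{42} = \frac{955}{42}$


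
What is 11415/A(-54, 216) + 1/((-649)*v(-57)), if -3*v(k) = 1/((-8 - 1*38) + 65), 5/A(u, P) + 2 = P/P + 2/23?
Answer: -31113696/14927 ≈ -2084.4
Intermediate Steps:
A(u, P) = -115/21 (A(u, P) = 5/(-2 + (P/P + 2/23)) = 5/(-2 + (1 + 2*(1/23))) = 5/(-2 + (1 + 2/23)) = 5/(-2 + 25/23) = 5/(-21/23) = 5*(-23/21) = -115/21)
v(k) = -1/57 (v(k) = -1/(3*((-8 - 1*38) + 65)) = -1/(3*((-8 - 38) + 65)) = -1/(3*(-46 + 65)) = -1/3/19 = -1/3*1/19 = -1/57)
11415/A(-54, 216) + 1/((-649)*v(-57)) = 11415/(-115/21) + 1/((-649)*(-1/57)) = 11415*(-21/115) - 1/649*(-57) = -47943/23 + 57/649 = -31113696/14927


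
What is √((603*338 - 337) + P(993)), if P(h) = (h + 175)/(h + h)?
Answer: √200638872285/993 ≈ 451.08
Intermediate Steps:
P(h) = (175 + h)/(2*h) (P(h) = (175 + h)/((2*h)) = (175 + h)*(1/(2*h)) = (175 + h)/(2*h))
√((603*338 - 337) + P(993)) = √((603*338 - 337) + (½)*(175 + 993)/993) = √((203814 - 337) + (½)*(1/993)*1168) = √(203477 + 584/993) = √(202053245/993) = √200638872285/993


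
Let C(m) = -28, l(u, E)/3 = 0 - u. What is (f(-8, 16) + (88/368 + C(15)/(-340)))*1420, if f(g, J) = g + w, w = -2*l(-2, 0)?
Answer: -10925906/391 ≈ -27944.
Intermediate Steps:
l(u, E) = -3*u (l(u, E) = 3*(0 - u) = 3*(-u) = -3*u)
w = -12 (w = -(-6)*(-2) = -2*6 = -12)
f(g, J) = -12 + g (f(g, J) = g - 12 = -12 + g)
(f(-8, 16) + (88/368 + C(15)/(-340)))*1420 = ((-12 - 8) + (88/368 - 28/(-340)))*1420 = (-20 + (88*(1/368) - 28*(-1/340)))*1420 = (-20 + (11/46 + 7/85))*1420 = (-20 + 1257/3910)*1420 = -76943/3910*1420 = -10925906/391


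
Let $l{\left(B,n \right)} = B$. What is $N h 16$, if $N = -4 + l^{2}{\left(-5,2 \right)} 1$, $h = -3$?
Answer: $-1008$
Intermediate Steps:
$N = 21$ ($N = -4 + \left(-5\right)^{2} \cdot 1 = -4 + 25 \cdot 1 = -4 + 25 = 21$)
$N h 16 = 21 \left(-3\right) 16 = \left(-63\right) 16 = -1008$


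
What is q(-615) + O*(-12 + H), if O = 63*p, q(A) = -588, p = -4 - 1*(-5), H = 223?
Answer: 12705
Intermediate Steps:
p = 1 (p = -4 + 5 = 1)
O = 63 (O = 63*1 = 63)
q(-615) + O*(-12 + H) = -588 + 63*(-12 + 223) = -588 + 63*211 = -588 + 13293 = 12705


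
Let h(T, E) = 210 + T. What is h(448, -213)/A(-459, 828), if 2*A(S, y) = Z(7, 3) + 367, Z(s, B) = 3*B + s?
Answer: 1316/383 ≈ 3.4360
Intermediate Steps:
Z(s, B) = s + 3*B
A(S, y) = 383/2 (A(S, y) = ((7 + 3*3) + 367)/2 = ((7 + 9) + 367)/2 = (16 + 367)/2 = (½)*383 = 383/2)
h(448, -213)/A(-459, 828) = (210 + 448)/(383/2) = 658*(2/383) = 1316/383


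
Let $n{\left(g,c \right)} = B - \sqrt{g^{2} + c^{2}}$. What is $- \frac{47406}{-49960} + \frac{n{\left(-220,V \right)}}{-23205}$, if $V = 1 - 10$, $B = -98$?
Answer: $\frac{15785033}{16561740} + \frac{\sqrt{48481}}{23205} \approx 0.96259$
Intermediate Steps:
$V = -9$ ($V = 1 - 10 = -9$)
$n{\left(g,c \right)} = -98 - \sqrt{c^{2} + g^{2}}$ ($n{\left(g,c \right)} = -98 - \sqrt{g^{2} + c^{2}} = -98 - \sqrt{c^{2} + g^{2}}$)
$- \frac{47406}{-49960} + \frac{n{\left(-220,V \right)}}{-23205} = - \frac{47406}{-49960} + \frac{-98 - \sqrt{\left(-9\right)^{2} + \left(-220\right)^{2}}}{-23205} = \left(-47406\right) \left(- \frac{1}{49960}\right) + \left(-98 - \sqrt{81 + 48400}\right) \left(- \frac{1}{23205}\right) = \frac{23703}{24980} + \left(-98 - \sqrt{48481}\right) \left(- \frac{1}{23205}\right) = \frac{23703}{24980} + \left(\frac{14}{3315} + \frac{\sqrt{48481}}{23205}\right) = \frac{15785033}{16561740} + \frac{\sqrt{48481}}{23205}$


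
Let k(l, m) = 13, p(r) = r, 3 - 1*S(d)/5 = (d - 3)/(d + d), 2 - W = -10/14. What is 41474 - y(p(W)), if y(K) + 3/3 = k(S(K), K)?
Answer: 41462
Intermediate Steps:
W = 19/7 (W = 2 - (-10)/14 = 2 - 1*(-5/7) = 2 + 5/7 = 19/7 ≈ 2.7143)
S(d) = 15 - 5*(-3 + d)/(2*d) (S(d) = 15 - 5*(d - 3)/(d + d) = 15 - 5*(-3 + d)/(2*d))
y(K) = 12 (y(K) = -1 + 13 = 12)
41474 - y(p(W)) = 41474 - 1*12 = 41474 - 12 = 41462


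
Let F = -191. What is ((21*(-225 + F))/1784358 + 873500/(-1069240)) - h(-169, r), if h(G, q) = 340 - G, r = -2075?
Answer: -8105771784041/15899224566 ≈ -509.82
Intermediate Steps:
((21*(-225 + F))/1784358 + 873500/(-1069240)) - h(-169, r) = ((21*(-225 - 191))/1784358 + 873500/(-1069240)) - (340 - 1*(-169)) = ((21*(-416))*(1/1784358) + 873500*(-1/1069240)) - (340 + 169) = (-8736*1/1784358 - 43675/53462) - 1*509 = (-1456/297393 - 43675/53462) - 509 = -13066479947/15899224566 - 509 = -8105771784041/15899224566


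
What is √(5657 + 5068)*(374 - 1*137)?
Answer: 1185*√429 ≈ 24544.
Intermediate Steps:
√(5657 + 5068)*(374 - 1*137) = √10725*(374 - 137) = (5*√429)*237 = 1185*√429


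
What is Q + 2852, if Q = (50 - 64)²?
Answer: 3048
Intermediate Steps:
Q = 196 (Q = (-14)² = 196)
Q + 2852 = 196 + 2852 = 3048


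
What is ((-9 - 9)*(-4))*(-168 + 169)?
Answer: 72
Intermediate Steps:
((-9 - 9)*(-4))*(-168 + 169) = -18*(-4)*1 = 72*1 = 72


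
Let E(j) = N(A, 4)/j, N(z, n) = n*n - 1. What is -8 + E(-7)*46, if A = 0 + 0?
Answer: -746/7 ≈ -106.57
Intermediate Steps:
A = 0
N(z, n) = -1 + n² (N(z, n) = n² - 1 = -1 + n²)
E(j) = 15/j (E(j) = (-1 + 4²)/j = (-1 + 16)/j = 15/j)
-8 + E(-7)*46 = -8 + (15/(-7))*46 = -8 + (15*(-⅐))*46 = -8 - 15/7*46 = -8 - 690/7 = -746/7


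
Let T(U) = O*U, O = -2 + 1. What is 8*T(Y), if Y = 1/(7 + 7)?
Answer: -4/7 ≈ -0.57143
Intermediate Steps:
Y = 1/14 ≈ 0.071429
O = -1
T(U) = -U
8*T(Y) = 8*(-1*1/14) = 8*(-1/14) = -4/7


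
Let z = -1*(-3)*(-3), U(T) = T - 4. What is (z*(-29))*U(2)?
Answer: -522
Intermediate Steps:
U(T) = -4 + T
z = -9 (z = 3*(-3) = -9)
(z*(-29))*U(2) = (-9*(-29))*(-4 + 2) = 261*(-2) = -522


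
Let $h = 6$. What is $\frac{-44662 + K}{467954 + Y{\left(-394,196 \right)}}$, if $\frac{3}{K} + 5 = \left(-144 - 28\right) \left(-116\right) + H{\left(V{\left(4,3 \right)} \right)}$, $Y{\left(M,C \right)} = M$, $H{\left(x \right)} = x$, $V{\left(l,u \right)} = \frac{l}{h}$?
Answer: $- \frac{2672708057}{27980193080} \approx -0.095521$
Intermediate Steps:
$V{\left(l,u \right)} = \frac{l}{6}$
$K = \frac{9}{59843}$ ($K = \frac{3}{-5 + \left(\left(-144 - 28\right) \left(-116\right) + \frac{1}{6} \cdot 4\right)} = \frac{3}{-5 + \left(\left(-144 - 28\right) \left(-116\right) + \frac{2}{3}\right)} = \frac{3}{-5 + \left(\left(-172\right) \left(-116\right) + \frac{2}{3}\right)} = \frac{3}{-5 + \left(19952 + \frac{2}{3}\right)} = \frac{3}{-5 + \frac{59858}{3}} = \frac{3}{\frac{59843}{3}} = 3 \cdot \frac{3}{59843} = \frac{9}{59843} \approx 0.00015039$)
$\frac{-44662 + K}{467954 + Y{\left(-394,196 \right)}} = \frac{-44662 + \frac{9}{59843}}{467954 - 394} = - \frac{2672708057}{59843 \cdot 467560} = \left(- \frac{2672708057}{59843}\right) \frac{1}{467560} = - \frac{2672708057}{27980193080}$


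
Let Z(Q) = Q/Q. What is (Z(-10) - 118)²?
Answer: 13689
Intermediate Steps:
Z(Q) = 1
(Z(-10) - 118)² = (1 - 118)² = (-117)² = 13689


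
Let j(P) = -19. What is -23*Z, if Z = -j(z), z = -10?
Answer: -437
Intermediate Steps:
Z = 19 (Z = -1*(-19) = 19)
-23*Z = -23*19 = -437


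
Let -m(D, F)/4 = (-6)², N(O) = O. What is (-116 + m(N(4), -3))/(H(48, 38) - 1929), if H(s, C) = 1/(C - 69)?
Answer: 31/230 ≈ 0.13478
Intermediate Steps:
H(s, C) = 1/(-69 + C)
m(D, F) = -144 (m(D, F) = -4*(-6)² = -4*36 = -144)
(-116 + m(N(4), -3))/(H(48, 38) - 1929) = (-116 - 144)/(1/(-69 + 38) - 1929) = -260/(1/(-31) - 1929) = -260/(-1/31 - 1929) = -260/(-59800/31) = -260*(-31/59800) = 31/230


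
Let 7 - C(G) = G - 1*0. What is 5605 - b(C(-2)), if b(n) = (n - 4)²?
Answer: 5580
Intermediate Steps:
C(G) = 7 - G (C(G) = 7 - (G - 1*0) = 7 - (G + 0) = 7 - G)
b(n) = (-4 + n)²
5605 - b(C(-2)) = 5605 - (-4 + (7 - 1*(-2)))² = 5605 - (-4 + (7 + 2))² = 5605 - (-4 + 9)² = 5605 - 1*5² = 5605 - 1*25 = 5605 - 25 = 5580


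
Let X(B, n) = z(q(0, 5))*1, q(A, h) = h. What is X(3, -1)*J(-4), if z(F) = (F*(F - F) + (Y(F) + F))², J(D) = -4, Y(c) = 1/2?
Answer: -121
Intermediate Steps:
Y(c) = ½ (Y(c) = 1*(½) = ½)
z(F) = (½ + F)² (z(F) = (F*(F - F) + (½ + F))² = (F*0 + (½ + F))² = (0 + (½ + F))² = (½ + F)²)
X(B, n) = 121/4 (X(B, n) = ((1 + 2*5)²/4)*1 = ((1 + 10)²/4)*1 = ((¼)*11²)*1 = ((¼)*121)*1 = (121/4)*1 = 121/4)
X(3, -1)*J(-4) = (121/4)*(-4) = -121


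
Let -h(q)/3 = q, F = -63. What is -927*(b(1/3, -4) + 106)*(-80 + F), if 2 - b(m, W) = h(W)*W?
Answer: 20679516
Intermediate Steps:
h(q) = -3*q
b(m, W) = 2 + 3*W**2 (b(m, W) = 2 - (-3*W)*W = 2 - (-3)*W**2 = 2 + 3*W**2)
-927*(b(1/3, -4) + 106)*(-80 + F) = -927*((2 + 3*(-4)**2) + 106)*(-80 - 63) = -927*((2 + 3*16) + 106)*(-143) = -927*((2 + 48) + 106)*(-143) = -927*(50 + 106)*(-143) = -144612*(-143) = -927*(-22308) = 20679516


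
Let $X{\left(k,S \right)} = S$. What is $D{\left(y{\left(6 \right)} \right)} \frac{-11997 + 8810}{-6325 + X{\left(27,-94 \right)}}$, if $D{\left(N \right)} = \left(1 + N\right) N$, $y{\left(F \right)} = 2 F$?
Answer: $\frac{497172}{6419} \approx 77.453$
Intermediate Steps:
$D{\left(N \right)} = N \left(1 + N\right)$
$D{\left(y{\left(6 \right)} \right)} \frac{-11997 + 8810}{-6325 + X{\left(27,-94 \right)}} = 2 \cdot 6 \left(1 + 2 \cdot 6\right) \frac{-11997 + 8810}{-6325 - 94} = 12 \left(1 + 12\right) \left(- \frac{3187}{-6419}\right) = 12 \cdot 13 \left(\left(-3187\right) \left(- \frac{1}{6419}\right)\right) = 156 \cdot \frac{3187}{6419} = \frac{497172}{6419}$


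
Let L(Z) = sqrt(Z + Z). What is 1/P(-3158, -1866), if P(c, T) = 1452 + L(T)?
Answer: 121/176003 - I*sqrt(933)/1056018 ≈ 0.00068749 - 2.8925e-5*I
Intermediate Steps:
L(Z) = sqrt(2)*sqrt(Z) (L(Z) = sqrt(2*Z) = sqrt(2)*sqrt(Z))
P(c, T) = 1452 + sqrt(2)*sqrt(T)
1/P(-3158, -1866) = 1/(1452 + sqrt(2)*sqrt(-1866)) = 1/(1452 + sqrt(2)*(I*sqrt(1866))) = 1/(1452 + 2*I*sqrt(933))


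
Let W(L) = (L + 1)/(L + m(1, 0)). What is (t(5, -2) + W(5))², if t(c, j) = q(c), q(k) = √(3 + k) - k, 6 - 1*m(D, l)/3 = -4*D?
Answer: 38361/1225 - 676*√2/35 ≈ 4.0006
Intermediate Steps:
m(D, l) = 18 + 12*D (m(D, l) = 18 - (-12)*D = 18 + 12*D)
t(c, j) = √(3 + c) - c
W(L) = (1 + L)/(30 + L) (W(L) = (L + 1)/(L + (18 + 12*1)) = (1 + L)/(L + (18 + 12)) = (1 + L)/(L + 30) = (1 + L)/(30 + L))
(t(5, -2) + W(5))² = ((√(3 + 5) - 1*5) + (1 + 5)/(30 + 5))² = ((√8 - 5) + 6/35)² = ((2*√2 - 5) + (1/35)*6)² = ((-5 + 2*√2) + 6/35)² = (-169/35 + 2*√2)²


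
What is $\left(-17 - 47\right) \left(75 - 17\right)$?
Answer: $-3712$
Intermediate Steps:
$\left(-17 - 47\right) \left(75 - 17\right) = \left(-64\right) 58 = -3712$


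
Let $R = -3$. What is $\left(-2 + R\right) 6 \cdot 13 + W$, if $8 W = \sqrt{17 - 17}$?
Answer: $-390$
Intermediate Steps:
$W = 0$ ($W = \frac{\sqrt{17 - 17}}{8} = \frac{\sqrt{0}}{8} = \frac{1}{8} \cdot 0 = 0$)
$\left(-2 + R\right) 6 \cdot 13 + W = \left(-2 - 3\right) 6 \cdot 13 + 0 = \left(-5\right) 6 \cdot 13 + 0 = \left(-30\right) 13 + 0 = -390 + 0 = -390$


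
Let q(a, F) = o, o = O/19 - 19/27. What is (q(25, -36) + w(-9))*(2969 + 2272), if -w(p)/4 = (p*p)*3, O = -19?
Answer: -45928630/9 ≈ -5.1032e+6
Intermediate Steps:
w(p) = -12*p² (w(p) = -4*p*p*3 = -4*p²*3 = -12*p²)
o = -46/27 (o = -19/19 - 19/27 = -19*1/19 - 19*1/27 = -1 - 19/27 = -46/27 ≈ -1.7037)
q(a, F) = -46/27
(q(25, -36) + w(-9))*(2969 + 2272) = (-46/27 - 12*(-9)²)*(2969 + 2272) = (-46/27 - 12*81)*5241 = (-46/27 - 972)*5241 = -26290/27*5241 = -45928630/9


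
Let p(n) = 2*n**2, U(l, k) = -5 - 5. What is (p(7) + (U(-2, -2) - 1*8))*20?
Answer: 1600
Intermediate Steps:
U(l, k) = -10
(p(7) + (U(-2, -2) - 1*8))*20 = (2*7**2 + (-10 - 1*8))*20 = (2*49 + (-10 - 8))*20 = (98 - 18)*20 = 80*20 = 1600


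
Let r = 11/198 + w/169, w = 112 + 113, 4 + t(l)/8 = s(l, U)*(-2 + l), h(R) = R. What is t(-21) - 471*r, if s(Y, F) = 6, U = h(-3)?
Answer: -1814287/1014 ≈ -1789.2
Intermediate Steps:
U = -3
t(l) = -128 + 48*l (t(l) = -32 + 8*(6*(-2 + l)) = -32 + 8*(-12 + 6*l) = -32 + (-96 + 48*l) = -128 + 48*l)
w = 225
r = 4219/3042 (r = 11/198 + 225/169 = 11*(1/198) + 225*(1/169) = 1/18 + 225/169 = 4219/3042 ≈ 1.3869)
t(-21) - 471*r = (-128 + 48*(-21)) - 471*4219/3042 = (-128 - 1008) - 662383/1014 = -1136 - 662383/1014 = -1814287/1014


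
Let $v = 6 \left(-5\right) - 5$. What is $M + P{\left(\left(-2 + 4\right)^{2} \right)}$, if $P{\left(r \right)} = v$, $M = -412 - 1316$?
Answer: $-1763$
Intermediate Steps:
$M = -1728$ ($M = -412 - 1316 = -1728$)
$v = -35$ ($v = -30 - 5 = -35$)
$P{\left(r \right)} = -35$
$M + P{\left(\left(-2 + 4\right)^{2} \right)} = -1728 - 35 = -1763$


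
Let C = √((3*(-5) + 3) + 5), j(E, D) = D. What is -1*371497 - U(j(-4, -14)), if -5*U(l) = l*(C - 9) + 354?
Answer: -371401 - 14*I*√7/5 ≈ -3.714e+5 - 7.4081*I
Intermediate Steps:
C = I*√7 (C = √((-15 + 3) + 5) = √(-12 + 5) = √(-7) = I*√7 ≈ 2.6458*I)
U(l) = -354/5 - l*(-9 + I*√7)/5 (U(l) = -(l*(I*√7 - 9) + 354)/5 = -(l*(-9 + I*√7) + 354)/5 = -(354 + l*(-9 + I*√7))/5 = -354/5 - l*(-9 + I*√7)/5)
-1*371497 - U(j(-4, -14)) = -1*371497 - (-354/5 + (9/5)*(-14) - ⅕*I*(-14)*√7) = -371497 - (-354/5 - 126/5 + 14*I*√7/5) = -371497 - (-96 + 14*I*√7/5) = -371497 + (96 - 14*I*√7/5) = -371401 - 14*I*√7/5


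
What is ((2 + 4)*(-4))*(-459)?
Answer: 11016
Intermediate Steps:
((2 + 4)*(-4))*(-459) = (6*(-4))*(-459) = -24*(-459) = 11016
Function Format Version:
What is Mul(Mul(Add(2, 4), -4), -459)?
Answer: 11016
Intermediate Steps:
Mul(Mul(Add(2, 4), -4), -459) = Mul(Mul(6, -4), -459) = Mul(-24, -459) = 11016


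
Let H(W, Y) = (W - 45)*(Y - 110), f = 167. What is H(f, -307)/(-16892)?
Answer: 25437/8446 ≈ 3.0117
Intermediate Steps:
H(W, Y) = (-110 + Y)*(-45 + W) (H(W, Y) = (-45 + W)*(-110 + Y) = (-110 + Y)*(-45 + W))
H(f, -307)/(-16892) = (4950 - 110*167 - 45*(-307) + 167*(-307))/(-16892) = (4950 - 18370 + 13815 - 51269)*(-1/16892) = -50874*(-1/16892) = 25437/8446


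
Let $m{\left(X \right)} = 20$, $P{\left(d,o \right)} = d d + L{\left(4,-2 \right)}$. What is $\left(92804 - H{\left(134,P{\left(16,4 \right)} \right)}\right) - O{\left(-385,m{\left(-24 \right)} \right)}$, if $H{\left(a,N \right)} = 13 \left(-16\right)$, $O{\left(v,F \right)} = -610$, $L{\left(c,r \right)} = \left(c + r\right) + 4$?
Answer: $93622$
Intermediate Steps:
$L{\left(c,r \right)} = 4 + c + r$
$P{\left(d,o \right)} = 6 + d^{2}$ ($P{\left(d,o \right)} = d d + \left(4 + 4 - 2\right) = d^{2} + 6 = 6 + d^{2}$)
$H{\left(a,N \right)} = -208$
$\left(92804 - H{\left(134,P{\left(16,4 \right)} \right)}\right) - O{\left(-385,m{\left(-24 \right)} \right)} = \left(92804 - -208\right) - -610 = \left(92804 + 208\right) + 610 = 93012 + 610 = 93622$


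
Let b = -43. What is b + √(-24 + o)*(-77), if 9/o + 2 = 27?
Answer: -43 - 77*I*√591/5 ≈ -43.0 - 374.38*I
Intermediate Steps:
o = 9/25 (o = 9/(-2 + 27) = 9/25 ≈ 0.36000)
b + √(-24 + o)*(-77) = -43 + √(-24 + 9/25)*(-77) = -43 + √(-591/25)*(-77) = -43 + (I*√591/5)*(-77) = -43 - 77*I*√591/5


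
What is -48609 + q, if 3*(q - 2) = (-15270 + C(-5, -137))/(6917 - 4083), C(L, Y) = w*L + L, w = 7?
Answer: -206636012/4251 ≈ -48609.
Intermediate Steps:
C(L, Y) = 8*L (C(L, Y) = 7*L + L = 8*L)
q = 847/4251 (q = 2 + ((-15270 + 8*(-5))/(6917 - 4083))/3 = 2 + ((-15270 - 40)/2834)/3 = 2 + (-15310*1/2834)/3 = 2 + (⅓)*(-7655/1417) = 2 - 7655/4251 = 847/4251 ≈ 0.19925)
-48609 + q = -48609 + 847/4251 = -206636012/4251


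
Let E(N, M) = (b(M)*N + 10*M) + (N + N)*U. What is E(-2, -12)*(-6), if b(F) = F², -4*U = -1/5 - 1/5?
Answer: 12252/5 ≈ 2450.4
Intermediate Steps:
U = ⅒ (U = -(-1/5 - 1/5)/4 = -(-1*⅕ - 1*⅕)/4 = -(-⅕ - ⅕)/4 = -¼*(-⅖) = ⅒ ≈ 0.10000)
E(N, M) = 10*M + N/5 + N*M² (E(N, M) = (M²*N + 10*M) + (N + N)*(⅒) = (N*M² + 10*M) + (2*N)*(⅒) = (10*M + N*M²) + N/5 = 10*M + N/5 + N*M²)
E(-2, -12)*(-6) = (10*(-12) + (⅕)*(-2) - 2*(-12)²)*(-6) = (-120 - ⅖ - 2*144)*(-6) = (-120 - ⅖ - 288)*(-6) = -2042/5*(-6) = 12252/5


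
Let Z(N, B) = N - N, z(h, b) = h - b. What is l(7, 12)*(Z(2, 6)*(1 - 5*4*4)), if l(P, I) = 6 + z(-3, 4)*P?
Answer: 0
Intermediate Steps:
Z(N, B) = 0
l(P, I) = 6 - 7*P (l(P, I) = 6 + (-3 - 1*4)*P = 6 + (-3 - 4)*P = 6 - 7*P)
l(7, 12)*(Z(2, 6)*(1 - 5*4*4)) = (6 - 7*7)*(0*(1 - 5*4*4)) = (6 - 49)*(0*(1 - 20*4)) = -0*(1 - 80) = -0*(-79) = -43*0 = 0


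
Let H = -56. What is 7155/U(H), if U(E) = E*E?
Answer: 7155/3136 ≈ 2.2816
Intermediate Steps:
U(E) = E**2
7155/U(H) = 7155/((-56)**2) = 7155/3136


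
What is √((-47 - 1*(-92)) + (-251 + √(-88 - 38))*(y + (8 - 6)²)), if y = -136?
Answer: √(33177 - 396*I*√14) ≈ 182.19 - 4.0663*I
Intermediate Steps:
√((-47 - 1*(-92)) + (-251 + √(-88 - 38))*(y + (8 - 6)²)) = √((-47 - 1*(-92)) + (-251 + √(-88 - 38))*(-136 + (8 - 6)²)) = √((-47 + 92) + (-251 + √(-126))*(-136 + 2²)) = √(45 + (-251 + 3*I*√14)*(-136 + 4)) = √(45 + (-251 + 3*I*√14)*(-132)) = √(45 + (33132 - 396*I*√14)) = √(33177 - 396*I*√14)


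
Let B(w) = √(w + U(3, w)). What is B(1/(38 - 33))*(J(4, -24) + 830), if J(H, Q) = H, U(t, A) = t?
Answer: 3336*√5/5 ≈ 1491.9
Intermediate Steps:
B(w) = √(3 + w) (B(w) = √(w + 3) = √(3 + w))
B(1/(38 - 33))*(J(4, -24) + 830) = √(3 + 1/(38 - 33))*(4 + 830) = √(3 + 1/5)*834 = √(3 + ⅕)*834 = √(16/5)*834 = (4*√5/5)*834 = 3336*√5/5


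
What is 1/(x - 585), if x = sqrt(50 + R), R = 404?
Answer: -585/341771 - sqrt(454)/341771 ≈ -0.0017740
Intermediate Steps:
x = sqrt(454) (x = sqrt(50 + 404) = sqrt(454) ≈ 21.307)
1/(x - 585) = 1/(sqrt(454) - 585) = 1/(-585 + sqrt(454))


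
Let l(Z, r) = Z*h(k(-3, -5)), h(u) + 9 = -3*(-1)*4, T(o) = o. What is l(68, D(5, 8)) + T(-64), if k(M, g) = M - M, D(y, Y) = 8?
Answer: 140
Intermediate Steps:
k(M, g) = 0
h(u) = 3 (h(u) = -9 - 3*(-1)*4 = -9 + 3*4 = -9 + 12 = 3)
l(Z, r) = 3*Z (l(Z, r) = Z*3 = 3*Z)
l(68, D(5, 8)) + T(-64) = 3*68 - 64 = 204 - 64 = 140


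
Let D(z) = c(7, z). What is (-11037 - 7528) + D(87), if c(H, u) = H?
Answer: -18558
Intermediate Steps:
D(z) = 7
(-11037 - 7528) + D(87) = (-11037 - 7528) + 7 = -18565 + 7 = -18558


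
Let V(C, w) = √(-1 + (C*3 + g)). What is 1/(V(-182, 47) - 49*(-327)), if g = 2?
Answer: 147/2355386 - I*√545/256737074 ≈ 6.241e-5 - 9.093e-8*I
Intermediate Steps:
V(C, w) = √(1 + 3*C) (V(C, w) = √(-1 + (C*3 + 2)) = √(-1 + (3*C + 2)) = √(-1 + (2 + 3*C)) = √(1 + 3*C))
1/(V(-182, 47) - 49*(-327)) = 1/(√(1 + 3*(-182)) - 49*(-327)) = 1/(√(1 - 546) - 1*(-16023)) = 1/(√(-545) + 16023) = 1/(I*√545 + 16023) = 1/(16023 + I*√545)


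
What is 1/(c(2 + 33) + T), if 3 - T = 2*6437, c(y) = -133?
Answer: -1/13004 ≈ -7.6899e-5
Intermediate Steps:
T = -12871 (T = 3 - 2*6437 = 3 - 1*12874 = 3 - 12874 = -12871)
1/(c(2 + 33) + T) = 1/(-133 - 12871) = 1/(-13004) = -1/13004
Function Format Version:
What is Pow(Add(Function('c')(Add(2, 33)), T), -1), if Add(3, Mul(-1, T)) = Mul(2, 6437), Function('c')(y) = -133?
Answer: Rational(-1, 13004) ≈ -7.6899e-5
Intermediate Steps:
T = -12871 (T = Add(3, Mul(-1, Mul(2, 6437))) = Add(3, Mul(-1, 12874)) = Add(3, -12874) = -12871)
Pow(Add(Function('c')(Add(2, 33)), T), -1) = Pow(Add(-133, -12871), -1) = Pow(-13004, -1) = Rational(-1, 13004)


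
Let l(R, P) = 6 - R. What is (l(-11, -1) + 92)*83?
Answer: 9047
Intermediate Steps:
(l(-11, -1) + 92)*83 = ((6 - 1*(-11)) + 92)*83 = ((6 + 11) + 92)*83 = (17 + 92)*83 = 109*83 = 9047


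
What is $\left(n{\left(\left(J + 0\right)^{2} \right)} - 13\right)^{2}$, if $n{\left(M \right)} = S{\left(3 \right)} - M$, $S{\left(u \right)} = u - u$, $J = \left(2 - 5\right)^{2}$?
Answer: $8836$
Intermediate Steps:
$J = 9$ ($J = \left(-3\right)^{2} = 9$)
$S{\left(u \right)} = 0$
$n{\left(M \right)} = - M$ ($n{\left(M \right)} = 0 - M = - M$)
$\left(n{\left(\left(J + 0\right)^{2} \right)} - 13\right)^{2} = \left(- \left(9 + 0\right)^{2} - 13\right)^{2} = \left(- 9^{2} - 13\right)^{2} = \left(\left(-1\right) 81 - 13\right)^{2} = \left(-81 - 13\right)^{2} = \left(-94\right)^{2} = 8836$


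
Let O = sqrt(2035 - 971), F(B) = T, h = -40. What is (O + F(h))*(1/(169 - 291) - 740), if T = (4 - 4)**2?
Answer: -90281*sqrt(266)/61 ≈ -24138.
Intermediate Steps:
T = 0 (T = 0**2 = 0)
F(B) = 0
O = 2*sqrt(266) (O = sqrt(1064) = 2*sqrt(266) ≈ 32.619)
(O + F(h))*(1/(169 - 291) - 740) = (2*sqrt(266) + 0)*(1/(169 - 291) - 740) = (2*sqrt(266))*(1/(-122) - 740) = (2*sqrt(266))*(-1/122 - 740) = (2*sqrt(266))*(-90281/122) = -90281*sqrt(266)/61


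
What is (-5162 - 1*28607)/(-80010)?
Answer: 33769/80010 ≈ 0.42206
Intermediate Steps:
(-5162 - 1*28607)/(-80010) = (-5162 - 28607)*(-1/80010) = -33769*(-1/80010) = 33769/80010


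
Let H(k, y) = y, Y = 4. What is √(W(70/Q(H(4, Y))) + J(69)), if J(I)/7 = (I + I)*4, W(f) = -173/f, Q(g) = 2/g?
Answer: √18927545/70 ≈ 62.151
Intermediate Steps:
J(I) = 56*I (J(I) = 7*((I + I)*4) = 7*((2*I)*4) = 7*(8*I) = 56*I)
√(W(70/Q(H(4, Y))) + J(69)) = √(-173/(70/((2/4))) + 56*69) = √(-173/(70/((2*(¼)))) + 3864) = √(-173/(70/(½)) + 3864) = √(-173/(70*2) + 3864) = √(-173/140 + 3864) = √(540787/140) = √18927545/70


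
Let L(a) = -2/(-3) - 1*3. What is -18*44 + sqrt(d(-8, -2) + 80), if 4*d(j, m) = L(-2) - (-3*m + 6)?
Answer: -792 + sqrt(2751)/6 ≈ -783.26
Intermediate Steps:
L(a) = -7/3 (L(a) = -2*(-1/3) - 3 = 2/3 - 3 = -7/3)
d(j, m) = -25/12 + 3*m/4 (d(j, m) = (-7/3 - (-3*m + 6))/4 = (-7/3 - (6 - 3*m))/4 = (-7/3 + (-6 + 3*m))/4 = (-25/3 + 3*m)/4 = -25/12 + 3*m/4)
-18*44 + sqrt(d(-8, -2) + 80) = -18*44 + sqrt((-25/12 + (3/4)*(-2)) + 80) = -792 + sqrt((-25/12 - 3/2) + 80) = -792 + sqrt(-43/12 + 80) = -792 + sqrt(917/12) = -792 + sqrt(2751)/6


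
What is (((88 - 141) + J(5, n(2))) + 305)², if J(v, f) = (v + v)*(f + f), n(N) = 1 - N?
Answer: 53824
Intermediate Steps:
J(v, f) = 4*f*v (J(v, f) = (2*v)*(2*f) = 4*f*v)
(((88 - 141) + J(5, n(2))) + 305)² = (((88 - 141) + 4*(1 - 1*2)*5) + 305)² = ((-53 + 4*(1 - 2)*5) + 305)² = ((-53 + 4*(-1)*5) + 305)² = ((-53 - 20) + 305)² = (-73 + 305)² = 232² = 53824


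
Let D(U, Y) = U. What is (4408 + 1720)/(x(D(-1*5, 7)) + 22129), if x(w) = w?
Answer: 1532/5531 ≈ 0.27698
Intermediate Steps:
(4408 + 1720)/(x(D(-1*5, 7)) + 22129) = (4408 + 1720)/(-1*5 + 22129) = 6128/(-5 + 22129) = 6128/22124 = 6128*(1/22124) = 1532/5531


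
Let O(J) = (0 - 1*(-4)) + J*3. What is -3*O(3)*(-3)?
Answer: 117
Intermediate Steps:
O(J) = 4 + 3*J (O(J) = (0 + 4) + 3*J = 4 + 3*J)
-3*O(3)*(-3) = -3*(4 + 3*3)*(-3) = -3*(4 + 9)*(-3) = -3*13*(-3) = -39*(-3) = 117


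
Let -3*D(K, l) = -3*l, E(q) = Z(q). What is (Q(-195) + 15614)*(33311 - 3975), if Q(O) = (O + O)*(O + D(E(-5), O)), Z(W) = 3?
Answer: 4920057904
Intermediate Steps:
E(q) = 3
D(K, l) = l (D(K, l) = -(-1)*l = l)
Q(O) = 4*O² (Q(O) = (O + O)*(O + O) = (2*O)*(2*O) = 4*O²)
(Q(-195) + 15614)*(33311 - 3975) = (4*(-195)² + 15614)*(33311 - 3975) = (4*38025 + 15614)*29336 = (152100 + 15614)*29336 = 167714*29336 = 4920057904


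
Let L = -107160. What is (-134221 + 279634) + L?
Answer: 38253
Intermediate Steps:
(-134221 + 279634) + L = (-134221 + 279634) - 107160 = 145413 - 107160 = 38253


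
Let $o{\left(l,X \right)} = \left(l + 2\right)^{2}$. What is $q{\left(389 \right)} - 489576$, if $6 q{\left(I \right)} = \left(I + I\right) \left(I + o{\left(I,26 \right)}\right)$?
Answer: $19384434$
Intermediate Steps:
$o{\left(l,X \right)} = \left(2 + l\right)^{2}$
$q{\left(I \right)} = \frac{I \left(I + \left(2 + I\right)^{2}\right)}{3}$ ($q{\left(I \right)} = \frac{\left(I + I\right) \left(I + \left(2 + I\right)^{2}\right)}{6} = \frac{2 I \left(I + \left(2 + I\right)^{2}\right)}{6} = \frac{I \left(I + \left(2 + I\right)^{2}\right)}{3}$)
$q{\left(389 \right)} - 489576 = \frac{1}{3} \cdot 389 \left(389 + \left(2 + 389\right)^{2}\right) - 489576 = \frac{1}{3} \cdot 389 \left(389 + 391^{2}\right) - 489576 = \frac{1}{3} \cdot 389 \left(389 + 152881\right) - 489576 = \frac{1}{3} \cdot 389 \cdot 153270 - 489576 = 19874010 - 489576 = 19384434$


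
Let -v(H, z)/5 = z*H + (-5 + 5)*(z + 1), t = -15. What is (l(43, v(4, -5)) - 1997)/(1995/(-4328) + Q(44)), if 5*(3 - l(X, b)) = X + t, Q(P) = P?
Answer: -43271344/942185 ≈ -45.927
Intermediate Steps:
v(H, z) = -5*H*z (v(H, z) = -5*(z*H + (-5 + 5)*(z + 1)) = -5*(H*z + 0*(1 + z)) = -5*(H*z + 0) = -5*H*z)
l(X, b) = 6 - X/5 (l(X, b) = 3 - (X - 15)/5 = 3 - (-15 + X)/5 = 3 + (3 - X/5) = 6 - X/5)
(l(43, v(4, -5)) - 1997)/(1995/(-4328) + Q(44)) = ((6 - 1/5*43) - 1997)/(1995/(-4328) + 44) = ((6 - 43/5) - 1997)/(1995*(-1/4328) + 44) = (-13/5 - 1997)/(-1995/4328 + 44) = -9998/(5*188437/4328) = -9998/5*4328/188437 = -43271344/942185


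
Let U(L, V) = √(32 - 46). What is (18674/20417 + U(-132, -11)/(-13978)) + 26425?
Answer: 539537899/20417 - I*√14/13978 ≈ 26426.0 - 0.00026768*I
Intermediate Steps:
U(L, V) = I*√14 (U(L, V) = √(-14) = I*√14)
(18674/20417 + U(-132, -11)/(-13978)) + 26425 = (18674/20417 + (I*√14)/(-13978)) + 26425 = (18674*(1/20417) + (I*√14)*(-1/13978)) + 26425 = (18674/20417 - I*√14/13978) + 26425 = 539537899/20417 - I*√14/13978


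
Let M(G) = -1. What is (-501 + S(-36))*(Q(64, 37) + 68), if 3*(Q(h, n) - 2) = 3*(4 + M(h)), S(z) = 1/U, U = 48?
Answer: -1755431/48 ≈ -36572.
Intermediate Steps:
S(z) = 1/48
Q(h, n) = 5 (Q(h, n) = 2 + (3*(4 - 1))/3 = 2 + (3*3)/3 = 2 + (⅓)*9 = 2 + 3 = 5)
(-501 + S(-36))*(Q(64, 37) + 68) = (-501 + 1/48)*(5 + 68) = -24047/48*73 = -1755431/48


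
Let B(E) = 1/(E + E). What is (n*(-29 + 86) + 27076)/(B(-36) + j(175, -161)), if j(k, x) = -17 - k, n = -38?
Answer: -358704/2765 ≈ -129.73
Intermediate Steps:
B(E) = 1/(2*E)
(n*(-29 + 86) + 27076)/(B(-36) + j(175, -161)) = (-38*(-29 + 86) + 27076)/((½)/(-36) + (-17 - 1*175)) = (-38*57 + 27076)/((½)*(-1/36) + (-17 - 175)) = (-2166 + 27076)/(-1/72 - 192) = 24910/(-13825/72) = 24910*(-72/13825) = -358704/2765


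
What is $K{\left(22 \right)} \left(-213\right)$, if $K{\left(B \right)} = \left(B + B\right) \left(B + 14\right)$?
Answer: $-337392$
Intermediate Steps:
$K{\left(B \right)} = 2 B \left(14 + B\right)$
$K{\left(22 \right)} \left(-213\right) = 2 \cdot 22 \left(14 + 22\right) \left(-213\right) = 2 \cdot 22 \cdot 36 \left(-213\right) = 1584 \left(-213\right) = -337392$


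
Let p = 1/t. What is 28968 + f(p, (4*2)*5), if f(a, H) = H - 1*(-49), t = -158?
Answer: 29057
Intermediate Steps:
p = -1/158 (p = 1/(-158) = -1/158 ≈ -0.0063291)
f(a, H) = 49 + H (f(a, H) = H + 49 = 49 + H)
28968 + f(p, (4*2)*5) = 28968 + (49 + (4*2)*5) = 28968 + (49 + 8*5) = 28968 + (49 + 40) = 28968 + 89 = 29057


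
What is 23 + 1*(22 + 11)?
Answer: 56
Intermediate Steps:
23 + 1*(22 + 11) = 23 + 1*33 = 23 + 33 = 56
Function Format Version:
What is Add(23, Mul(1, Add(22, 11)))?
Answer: 56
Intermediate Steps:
Add(23, Mul(1, Add(22, 11))) = Add(23, Mul(1, 33)) = Add(23, 33) = 56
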